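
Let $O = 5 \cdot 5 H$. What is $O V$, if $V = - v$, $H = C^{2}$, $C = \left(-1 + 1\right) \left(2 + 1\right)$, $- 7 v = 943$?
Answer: $0$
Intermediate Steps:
$v = - \frac{943}{7}$ ($v = \left(- \frac{1}{7}\right) 943 = - \frac{943}{7} \approx -134.71$)
$C = 0$ ($C = 0 \cdot 3 = 0$)
$H = 0$ ($H = 0^{2} = 0$)
$V = \frac{943}{7}$ ($V = \left(-1\right) \left(- \frac{943}{7}\right) = \frac{943}{7} \approx 134.71$)
$O = 0$ ($O = 5 \cdot 5 \cdot 0 = 25 \cdot 0 = 0$)
$O V = 0 \cdot \frac{943}{7} = 0$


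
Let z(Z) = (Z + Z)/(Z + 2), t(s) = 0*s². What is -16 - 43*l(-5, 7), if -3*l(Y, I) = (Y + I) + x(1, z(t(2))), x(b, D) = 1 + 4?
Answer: 253/3 ≈ 84.333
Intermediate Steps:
t(s) = 0
z(Z) = 2*Z/(2 + Z) (z(Z) = (2*Z)/(2 + Z) = 2*Z/(2 + Z))
x(b, D) = 5
l(Y, I) = -5/3 - I/3 - Y/3 (l(Y, I) = -((Y + I) + 5)/3 = -((I + Y) + 5)/3 = -(5 + I + Y)/3 = -5/3 - I/3 - Y/3)
-16 - 43*l(-5, 7) = -16 - 43*(-5/3 - ⅓*7 - ⅓*(-5)) = -16 - 43*(-5/3 - 7/3 + 5/3) = -16 - 43*(-7/3) = -16 + 301/3 = 253/3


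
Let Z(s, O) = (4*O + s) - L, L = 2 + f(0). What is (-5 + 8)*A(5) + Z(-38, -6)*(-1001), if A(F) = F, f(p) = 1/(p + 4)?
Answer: 257317/4 ≈ 64329.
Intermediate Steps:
f(p) = 1/(4 + p)
L = 9/4 (L = 2 + 1/(4 + 0) = 2 + 1/4 = 2 + ¼ = 9/4 ≈ 2.2500)
Z(s, O) = -9/4 + s + 4*O (Z(s, O) = (4*O + s) - 1*9/4 = (s + 4*O) - 9/4 = -9/4 + s + 4*O)
(-5 + 8)*A(5) + Z(-38, -6)*(-1001) = (-5 + 8)*5 + (-9/4 - 38 + 4*(-6))*(-1001) = 3*5 + (-9/4 - 38 - 24)*(-1001) = 15 - 257/4*(-1001) = 15 + 257257/4 = 257317/4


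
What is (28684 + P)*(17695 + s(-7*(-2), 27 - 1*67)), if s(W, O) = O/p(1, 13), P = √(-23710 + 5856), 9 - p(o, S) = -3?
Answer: 1522403300/3 + 53075*I*√17854/3 ≈ 5.0747e+8 + 2.3639e+6*I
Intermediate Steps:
p(o, S) = 12 (p(o, S) = 9 - 1*(-3) = 9 + 3 = 12)
P = I*√17854 (P = √(-17854) = I*√17854 ≈ 133.62*I)
s(W, O) = O/12
(28684 + P)*(17695 + s(-7*(-2), 27 - 1*67)) = (28684 + I*√17854)*(17695 + (27 - 1*67)/12) = (28684 + I*√17854)*(17695 + (27 - 67)/12) = (28684 + I*√17854)*(17695 + (1/12)*(-40)) = (28684 + I*√17854)*(17695 - 10/3) = (28684 + I*√17854)*(53075/3) = 1522403300/3 + 53075*I*√17854/3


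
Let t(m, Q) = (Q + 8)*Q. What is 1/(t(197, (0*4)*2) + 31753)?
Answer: 1/31753 ≈ 3.1493e-5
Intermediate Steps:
t(m, Q) = Q*(8 + Q) (t(m, Q) = (8 + Q)*Q = Q*(8 + Q))
1/(t(197, (0*4)*2) + 31753) = 1/(((0*4)*2)*(8 + (0*4)*2) + 31753) = 1/((0*2)*(8 + 0*2) + 31753) = 1/(0*(8 + 0) + 31753) = 1/(0*8 + 31753) = 1/(0 + 31753) = 1/31753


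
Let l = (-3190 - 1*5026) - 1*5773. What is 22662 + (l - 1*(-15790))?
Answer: 24463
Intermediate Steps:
l = -13989 (l = (-3190 - 5026) - 5773 = -8216 - 5773 = -13989)
22662 + (l - 1*(-15790)) = 22662 + (-13989 - 1*(-15790)) = 22662 + (-13989 + 15790) = 22662 + 1801 = 24463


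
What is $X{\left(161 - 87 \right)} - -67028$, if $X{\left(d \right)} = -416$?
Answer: $66612$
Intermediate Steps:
$X{\left(161 - 87 \right)} - -67028 = -416 - -67028 = -416 + 67028 = 66612$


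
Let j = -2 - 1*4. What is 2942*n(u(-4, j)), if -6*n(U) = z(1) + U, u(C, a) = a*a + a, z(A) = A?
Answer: -45601/3 ≈ -15200.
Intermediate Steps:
j = -6 (j = -2 - 4 = -6)
u(C, a) = a + a**2 (u(C, a) = a**2 + a = a + a**2)
n(U) = -1/6 - U/6 (n(U) = -(1 + U)/6 = -1/6 - U/6)
2942*n(u(-4, j)) = 2942*(-1/6 - (-1)*(1 - 6)) = 2942*(-1/6 - (-1)*(-5)) = 2942*(-1/6 - 1/6*30) = 2942*(-1/6 - 5) = 2942*(-31/6) = -45601/3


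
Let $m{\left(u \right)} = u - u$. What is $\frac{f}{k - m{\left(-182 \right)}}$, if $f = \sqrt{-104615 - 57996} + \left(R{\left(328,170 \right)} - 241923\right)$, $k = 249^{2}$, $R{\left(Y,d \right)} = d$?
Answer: $- \frac{241753}{62001} + \frac{i \sqrt{162611}}{62001} \approx -3.8992 + 0.0065039 i$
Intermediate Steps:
$m{\left(u \right)} = 0$
$k = 62001$
$f = -241753 + i \sqrt{162611}$ ($f = \sqrt{-104615 - 57996} + \left(170 - 241923\right) = \sqrt{-162611} - 241753 = i \sqrt{162611} - 241753 = -241753 + i \sqrt{162611} \approx -2.4175 \cdot 10^{5} + 403.25 i$)
$\frac{f}{k - m{\left(-182 \right)}} = \frac{-241753 + i \sqrt{162611}}{62001 - 0} = \frac{-241753 + i \sqrt{162611}}{62001 + 0} = \frac{-241753 + i \sqrt{162611}}{62001} = \left(-241753 + i \sqrt{162611}\right) \frac{1}{62001} = - \frac{241753}{62001} + \frac{i \sqrt{162611}}{62001}$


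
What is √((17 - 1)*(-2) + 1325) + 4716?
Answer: 4716 + √1293 ≈ 4752.0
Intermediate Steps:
√((17 - 1)*(-2) + 1325) + 4716 = √(16*(-2) + 1325) + 4716 = √(-32 + 1325) + 4716 = √1293 + 4716 = 4716 + √1293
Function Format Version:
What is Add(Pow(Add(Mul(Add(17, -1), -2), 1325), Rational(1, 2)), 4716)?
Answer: Add(4716, Pow(1293, Rational(1, 2))) ≈ 4752.0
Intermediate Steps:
Add(Pow(Add(Mul(Add(17, -1), -2), 1325), Rational(1, 2)), 4716) = Add(Pow(Add(Mul(16, -2), 1325), Rational(1, 2)), 4716) = Add(Pow(Add(-32, 1325), Rational(1, 2)), 4716) = Add(Pow(1293, Rational(1, 2)), 4716) = Add(4716, Pow(1293, Rational(1, 2)))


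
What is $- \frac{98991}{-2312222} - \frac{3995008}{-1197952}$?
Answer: $\frac{73093217611}{21640085698} \approx 3.3777$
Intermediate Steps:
$- \frac{98991}{-2312222} - \frac{3995008}{-1197952} = \left(-98991\right) \left(- \frac{1}{2312222}\right) - - \frac{31211}{9359} = \frac{98991}{2312222} + \frac{31211}{9359} = \frac{73093217611}{21640085698}$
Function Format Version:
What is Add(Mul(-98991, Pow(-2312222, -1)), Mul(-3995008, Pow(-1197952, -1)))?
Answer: Rational(73093217611, 21640085698) ≈ 3.3777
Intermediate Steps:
Add(Mul(-98991, Pow(-2312222, -1)), Mul(-3995008, Pow(-1197952, -1))) = Add(Mul(-98991, Rational(-1, 2312222)), Mul(-3995008, Rational(-1, 1197952))) = Add(Rational(98991, 2312222), Rational(31211, 9359)) = Rational(73093217611, 21640085698)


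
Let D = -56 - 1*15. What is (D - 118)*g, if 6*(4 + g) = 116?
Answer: -2898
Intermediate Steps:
g = 46/3 (g = -4 + (1/6)*116 = -4 + 58/3 = 46/3 ≈ 15.333)
D = -71 (D = -56 - 15 = -71)
(D - 118)*g = (-71 - 118)*(46/3) = -189*46/3 = -2898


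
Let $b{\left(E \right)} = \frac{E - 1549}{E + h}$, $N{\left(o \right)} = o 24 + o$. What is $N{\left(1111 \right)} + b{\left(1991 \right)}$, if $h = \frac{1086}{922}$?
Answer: $\frac{12754298556}{459197} \approx 27775.0$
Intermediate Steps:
$N{\left(o \right)} = 25 o$ ($N{\left(o \right)} = 24 o + o = 25 o$)
$h = \frac{543}{461}$ ($h = 1086 \cdot \frac{1}{922} = \frac{543}{461} \approx 1.1779$)
$b{\left(E \right)} = \frac{-1549 + E}{\frac{543}{461} + E}$ ($b{\left(E \right)} = \frac{E - 1549}{E + \frac{543}{461}} = \frac{-1549 + E}{\frac{543}{461} + E}$)
$N{\left(1111 \right)} + b{\left(1991 \right)} = 25 \cdot 1111 + \frac{461 \left(-1549 + 1991\right)}{543 + 461 \cdot 1991} = 27775 + 461 \frac{1}{543 + 917851} \cdot 442 = 27775 + 461 \cdot \frac{1}{918394} \cdot 442 = 27775 + \frac{101881}{459197} = \frac{12754298556}{459197}$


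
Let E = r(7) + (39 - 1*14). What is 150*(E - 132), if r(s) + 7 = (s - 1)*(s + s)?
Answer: -4500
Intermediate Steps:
r(s) = -7 + 2*s*(-1 + s) (r(s) = -7 + (s - 1)*(s + s) = -7 + (-1 + s)*(2*s) = -7 + 2*s*(-1 + s))
E = 102 (E = (-7 - 2*7 + 2*7**2) + (39 - 1*14) = (-7 - 14 + 2*49) + (39 - 14) = (-7 - 14 + 98) + 25 = 77 + 25 = 102)
150*(E - 132) = 150*(102 - 132) = 150*(-30) = -4500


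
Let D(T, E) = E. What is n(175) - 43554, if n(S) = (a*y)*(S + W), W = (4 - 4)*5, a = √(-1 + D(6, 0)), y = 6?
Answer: -43554 + 1050*I ≈ -43554.0 + 1050.0*I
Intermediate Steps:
a = I (a = √(-1 + 0) = √(-1) = I ≈ 1.0*I)
W = 0 (W = 0*5 = 0)
n(S) = 6*I*S (n(S) = (I*6)*(S + 0) = (6*I)*S = 6*I*S)
n(175) - 43554 = 6*I*175 - 43554 = 1050*I - 43554 = -43554 + 1050*I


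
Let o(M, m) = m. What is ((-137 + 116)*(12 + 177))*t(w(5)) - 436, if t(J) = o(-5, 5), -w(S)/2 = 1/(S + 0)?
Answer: -20281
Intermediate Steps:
w(S) = -2/S (w(S) = -2/(S + 0) = -2/S)
t(J) = 5
((-137 + 116)*(12 + 177))*t(w(5)) - 436 = ((-137 + 116)*(12 + 177))*5 - 436 = -21*189*5 - 436 = -3969*5 - 436 = -19845 - 436 = -20281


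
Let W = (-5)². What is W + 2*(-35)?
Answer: -45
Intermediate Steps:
W = 25
W + 2*(-35) = 25 + 2*(-35) = 25 - 70 = -45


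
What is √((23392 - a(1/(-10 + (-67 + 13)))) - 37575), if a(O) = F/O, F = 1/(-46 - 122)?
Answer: I*√6254871/21 ≈ 119.09*I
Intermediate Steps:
F = -1/168 (F = 1/(-168) = -1/168 ≈ -0.0059524)
a(O) = -1/(168*O)
√((23392 - a(1/(-10 + (-67 + 13)))) - 37575) = √((23392 - (-1)/(168*(1/(-10 + (-67 + 13))))) - 37575) = √((23392 - (-1)/(168*(1/(-10 - 54)))) - 37575) = √((23392 - (-1)/(168*(1/(-64)))) - 37575) = √((23392 - (-1)/(168*(-1/64))) - 37575) = √((23392 - (-1)*(-64)/168) - 37575) = √((23392 - 1*8/21) - 37575) = √((23392 - 8/21) - 37575) = √(491224/21 - 37575) = √(-297851/21) = I*√6254871/21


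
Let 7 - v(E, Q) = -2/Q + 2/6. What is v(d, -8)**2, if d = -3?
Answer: 5929/144 ≈ 41.174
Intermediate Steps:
v(E, Q) = 20/3 + 2/Q (v(E, Q) = 7 - (-2/Q + 2/6) = 7 - (-2/Q + 2*(1/6)) = 7 - (-2/Q + 1/3) = 7 - (1/3 - 2/Q) = 7 + (-1/3 + 2/Q) = 20/3 + 2/Q)
v(d, -8)**2 = (20/3 + 2/(-8))**2 = (20/3 + 2*(-1/8))**2 = (20/3 - 1/4)**2 = (77/12)**2 = 5929/144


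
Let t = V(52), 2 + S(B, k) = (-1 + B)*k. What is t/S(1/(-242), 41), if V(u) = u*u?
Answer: -654368/10447 ≈ -62.637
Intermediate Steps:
S(B, k) = -2 + k*(-1 + B) (S(B, k) = -2 + (-1 + B)*k = -2 + k*(-1 + B))
V(u) = u²
t = 2704 (t = 52² = 2704)
t/S(1/(-242), 41) = 2704/(-2 - 1*41 + 41/(-242)) = 2704/(-2 - 41 - 1/242*41) = 2704/(-2 - 41 - 41/242) = 2704/(-10447/242) = 2704*(-242/10447) = -654368/10447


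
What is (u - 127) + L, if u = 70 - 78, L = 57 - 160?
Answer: -238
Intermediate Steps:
L = -103
u = -8
(u - 127) + L = (-8 - 127) - 103 = -135 - 103 = -238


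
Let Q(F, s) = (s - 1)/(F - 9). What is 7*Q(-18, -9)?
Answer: 70/27 ≈ 2.5926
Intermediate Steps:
Q(F, s) = (-1 + s)/(-9 + F)
7*Q(-18, -9) = 7*((-1 - 9)/(-9 - 18)) = 7*(-10/(-27)) = 7*(-1/27*(-10)) = 7*(10/27) = 70/27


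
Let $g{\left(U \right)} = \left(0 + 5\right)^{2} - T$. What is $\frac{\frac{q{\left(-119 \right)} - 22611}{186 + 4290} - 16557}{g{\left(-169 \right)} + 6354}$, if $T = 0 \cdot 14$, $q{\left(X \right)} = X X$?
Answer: $- \frac{37058791}{14276202} \approx -2.5958$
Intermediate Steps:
$q{\left(X \right)} = X^{2}$
$T = 0$
$g{\left(U \right)} = 25$ ($g{\left(U \right)} = \left(0 + 5\right)^{2} - 0 = 5^{2} + 0 = 25 + 0 = 25$)
$\frac{\frac{q{\left(-119 \right)} - 22611}{186 + 4290} - 16557}{g{\left(-169 \right)} + 6354} = \frac{\frac{\left(-119\right)^{2} - 22611}{186 + 4290} - 16557}{25 + 6354} = \frac{\frac{14161 - 22611}{4476} - 16557}{6379} = \left(\left(-8450\right) \frac{1}{4476} - 16557\right) \frac{1}{6379} = \left(- \frac{4225}{2238} - 16557\right) \frac{1}{6379} = \left(- \frac{37058791}{2238}\right) \frac{1}{6379} = - \frac{37058791}{14276202}$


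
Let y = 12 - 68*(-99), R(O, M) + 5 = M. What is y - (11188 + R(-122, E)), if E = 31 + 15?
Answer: -4485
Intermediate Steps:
E = 46
R(O, M) = -5 + M
y = 6744 (y = 12 + 6732 = 6744)
y - (11188 + R(-122, E)) = 6744 - (11188 + (-5 + 46)) = 6744 - (11188 + 41) = 6744 - 1*11229 = 6744 - 11229 = -4485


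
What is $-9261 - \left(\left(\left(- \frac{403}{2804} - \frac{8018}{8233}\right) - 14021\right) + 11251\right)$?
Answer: $- \frac{149821089641}{23085332} \approx -6489.9$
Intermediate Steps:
$-9261 - \left(\left(\left(- \frac{403}{2804} - \frac{8018}{8233}\right) - 14021\right) + 11251\right) = -9261 - \left(\left(- \frac{25800371}{23085332} - 14021\right) + 11251\right) = -9261 - \left(- \frac{323705240343}{23085332} + 11251\right) = -9261 - - \frac{63972170011}{23085332} = -9261 + \frac{63972170011}{23085332} = - \frac{149821089641}{23085332}$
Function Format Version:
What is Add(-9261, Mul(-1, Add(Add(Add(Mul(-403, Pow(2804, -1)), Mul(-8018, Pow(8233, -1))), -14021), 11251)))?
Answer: Rational(-149821089641, 23085332) ≈ -6489.9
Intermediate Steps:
Add(-9261, Mul(-1, Add(Add(Add(Mul(-403, Pow(2804, -1)), Mul(-8018, Pow(8233, -1))), -14021), 11251))) = Add(-9261, Mul(-1, Add(Add(Add(Mul(-403, Rational(1, 2804)), Mul(-8018, Rational(1, 8233))), -14021), 11251))) = Add(-9261, Mul(-1, Add(Add(Add(Rational(-403, 2804), Rational(-8018, 8233)), -14021), 11251))) = Add(-9261, Mul(-1, Add(Add(Rational(-25800371, 23085332), -14021), 11251))) = Add(-9261, Mul(-1, Add(Rational(-323705240343, 23085332), 11251))) = Add(-9261, Mul(-1, Rational(-63972170011, 23085332))) = Add(-9261, Rational(63972170011, 23085332)) = Rational(-149821089641, 23085332)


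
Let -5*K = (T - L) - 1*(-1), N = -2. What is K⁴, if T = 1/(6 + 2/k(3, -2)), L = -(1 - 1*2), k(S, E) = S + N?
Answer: 1/2560000 ≈ 3.9062e-7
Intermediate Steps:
k(S, E) = -2 + S (k(S, E) = S - 2 = -2 + S)
L = 1 (L = -(1 - 2) = -1*(-1) = 1)
T = ⅛ (T = 1/(6 + 2/(-2 + 3)) = 1/(6 + 2/1) = 1/(6 + 2*1) = 1/(6 + 2) = 1/8 = ⅛ ≈ 0.12500)
K = -1/40 (K = -((⅛ - 1*1) - 1*(-1))/5 = -((⅛ - 1) + 1)/5 = -(-7/8 + 1)/5 = -⅕*⅛ = -1/40 ≈ -0.025000)
K⁴ = (-1/40)⁴ = 1/2560000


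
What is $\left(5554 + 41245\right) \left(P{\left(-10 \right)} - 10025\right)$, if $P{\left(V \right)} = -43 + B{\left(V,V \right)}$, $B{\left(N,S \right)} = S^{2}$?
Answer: $-466492432$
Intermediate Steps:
$P{\left(V \right)} = -43 + V^{2}$
$\left(5554 + 41245\right) \left(P{\left(-10 \right)} - 10025\right) = \left(5554 + 41245\right) \left(\left(-43 + \left(-10\right)^{2}\right) - 10025\right) = 46799 \left(\left(-43 + 100\right) - 10025\right) = 46799 \left(57 - 10025\right) = 46799 \left(-9968\right) = -466492432$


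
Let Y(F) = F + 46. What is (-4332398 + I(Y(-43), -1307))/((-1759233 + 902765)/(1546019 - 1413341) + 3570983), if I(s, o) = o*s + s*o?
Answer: -287927181360/236895013003 ≈ -1.2154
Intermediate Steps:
Y(F) = 46 + F
I(s, o) = 2*o*s (I(s, o) = o*s + o*s = 2*o*s)
(-4332398 + I(Y(-43), -1307))/((-1759233 + 902765)/(1546019 - 1413341) + 3570983) = (-4332398 + 2*(-1307)*(46 - 43))/((-1759233 + 902765)/(1546019 - 1413341) + 3570983) = (-4332398 + 2*(-1307)*3)/(-856468/132678 + 3570983) = (-4332398 - 7842)/(-856468*1/132678 + 3570983) = -4340240/(-428234/66339 + 3570983) = -4340240/236895013003/66339 = -4340240*66339/236895013003 = -287927181360/236895013003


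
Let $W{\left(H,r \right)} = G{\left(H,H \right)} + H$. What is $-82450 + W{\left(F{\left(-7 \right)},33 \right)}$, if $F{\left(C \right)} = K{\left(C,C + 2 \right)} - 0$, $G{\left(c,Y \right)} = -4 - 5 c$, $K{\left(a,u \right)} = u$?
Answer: $-82434$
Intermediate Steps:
$F{\left(C \right)} = 2 + C$ ($F{\left(C \right)} = \left(C + 2\right) - 0 = \left(2 + C\right) + 0 = 2 + C$)
$W{\left(H,r \right)} = -4 - 4 H$ ($W{\left(H,r \right)} = \left(-4 - 5 H\right) + H = -4 - 4 H$)
$-82450 + W{\left(F{\left(-7 \right)},33 \right)} = -82450 - \left(4 + 4 \left(2 - 7\right)\right) = -82450 - -16 = -82450 + \left(-4 + 20\right) = -82450 + 16 = -82434$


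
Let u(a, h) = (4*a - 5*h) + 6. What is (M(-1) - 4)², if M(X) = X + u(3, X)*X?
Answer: 784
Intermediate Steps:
u(a, h) = 6 - 5*h + 4*a (u(a, h) = (-5*h + 4*a) + 6 = 6 - 5*h + 4*a)
M(X) = X + X*(18 - 5*X) (M(X) = X + (6 - 5*X + 4*3)*X = X + (6 - 5*X + 12)*X = X + (18 - 5*X)*X = X + X*(18 - 5*X))
(M(-1) - 4)² = (-(19 - 5*(-1)) - 4)² = (-(19 + 5) - 4)² = (-1*24 - 4)² = (-24 - 4)² = (-28)² = 784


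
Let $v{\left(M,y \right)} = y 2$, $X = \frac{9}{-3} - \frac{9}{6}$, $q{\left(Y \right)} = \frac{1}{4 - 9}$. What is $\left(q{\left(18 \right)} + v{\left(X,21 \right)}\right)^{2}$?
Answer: $\frac{43681}{25} \approx 1747.2$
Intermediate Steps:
$q{\left(Y \right)} = - \frac{1}{5}$ ($q{\left(Y \right)} = \frac{1}{-5} = - \frac{1}{5}$)
$X = - \frac{9}{2}$ ($X = 9 \left(- \frac{1}{3}\right) - \frac{3}{2} = -3 - \frac{3}{2} = - \frac{9}{2} \approx -4.5$)
$v{\left(M,y \right)} = 2 y$
$\left(q{\left(18 \right)} + v{\left(X,21 \right)}\right)^{2} = \left(- \frac{1}{5} + 2 \cdot 21\right)^{2} = \left(- \frac{1}{5} + 42\right)^{2} = \left(\frac{209}{5}\right)^{2} = \frac{43681}{25}$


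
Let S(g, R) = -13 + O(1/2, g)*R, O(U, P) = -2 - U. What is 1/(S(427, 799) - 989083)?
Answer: -2/1982187 ≈ -1.0090e-6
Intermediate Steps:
S(g, R) = -13 - 5*R/2 (S(g, R) = -13 + (-2 - 1/2)*R = -13 + (-2 - 1*½)*R = -13 + (-2 - ½)*R = -13 - 5*R/2)
1/(S(427, 799) - 989083) = 1/((-13 - 5/2*799) - 989083) = 1/((-13 - 3995/2) - 989083) = 1/(-4021/2 - 989083) = 1/(-1982187/2) = -2/1982187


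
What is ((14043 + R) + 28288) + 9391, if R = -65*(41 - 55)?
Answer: 52632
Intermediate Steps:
R = 910 (R = -65*(-14) = 910)
((14043 + R) + 28288) + 9391 = ((14043 + 910) + 28288) + 9391 = (14953 + 28288) + 9391 = 43241 + 9391 = 52632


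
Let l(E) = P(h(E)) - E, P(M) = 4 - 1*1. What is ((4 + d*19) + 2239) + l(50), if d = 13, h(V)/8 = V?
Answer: 2443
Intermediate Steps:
h(V) = 8*V
P(M) = 3 (P(M) = 4 - 1 = 3)
l(E) = 3 - E
((4 + d*19) + 2239) + l(50) = ((4 + 13*19) + 2239) + (3 - 1*50) = ((4 + 247) + 2239) + (3 - 50) = (251 + 2239) - 47 = 2490 - 47 = 2443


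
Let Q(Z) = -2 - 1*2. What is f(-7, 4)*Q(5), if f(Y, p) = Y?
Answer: 28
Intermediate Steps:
Q(Z) = -4 (Q(Z) = -2 - 2 = -4)
f(-7, 4)*Q(5) = -7*(-4) = 28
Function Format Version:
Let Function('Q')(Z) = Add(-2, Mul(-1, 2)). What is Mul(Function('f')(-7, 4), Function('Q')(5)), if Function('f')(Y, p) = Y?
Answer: 28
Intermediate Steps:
Function('Q')(Z) = -4 (Function('Q')(Z) = Add(-2, -2) = -4)
Mul(Function('f')(-7, 4), Function('Q')(5)) = Mul(-7, -4) = 28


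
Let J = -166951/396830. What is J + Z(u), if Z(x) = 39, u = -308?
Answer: 15309419/396830 ≈ 38.579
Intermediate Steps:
J = -166951/396830 (J = -166951*1/396830 = -166951/396830 ≈ -0.42071)
J + Z(u) = -166951/396830 + 39 = 15309419/396830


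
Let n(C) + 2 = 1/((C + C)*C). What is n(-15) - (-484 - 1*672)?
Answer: 519301/450 ≈ 1154.0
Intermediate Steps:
n(C) = -2 + 1/(2*C²) (n(C) = -2 + 1/((C + C)*C) = -2 + 1/(((2*C))*C) = -2 + (1/(2*C))/C = -2 + 1/(2*C²))
n(-15) - (-484 - 1*672) = (-2 + (½)/(-15)²) - (-484 - 1*672) = (-2 + (½)*(1/225)) - (-484 - 672) = (-2 + 1/450) - 1*(-1156) = -899/450 + 1156 = 519301/450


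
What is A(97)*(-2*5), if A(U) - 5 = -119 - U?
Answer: 2110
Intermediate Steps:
A(U) = -114 - U (A(U) = 5 + (-119 - U) = -114 - U)
A(97)*(-2*5) = (-114 - 1*97)*(-2*5) = (-114 - 97)*(-10) = -211*(-10) = 2110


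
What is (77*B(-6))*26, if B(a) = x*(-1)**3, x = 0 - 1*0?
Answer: 0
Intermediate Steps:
x = 0 (x = 0 + 0 = 0)
B(a) = 0 (B(a) = 0*(-1)**3 = 0*(-1) = 0)
(77*B(-6))*26 = (77*0)*26 = 0*26 = 0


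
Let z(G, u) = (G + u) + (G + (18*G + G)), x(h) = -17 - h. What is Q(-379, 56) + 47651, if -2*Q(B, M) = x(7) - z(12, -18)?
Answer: 47780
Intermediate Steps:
z(G, u) = u + 21*G (z(G, u) = (G + u) + (G + 19*G) = (G + u) + 20*G = u + 21*G)
Q(B, M) = 129 (Q(B, M) = -((-17 - 1*7) - (-18 + 21*12))/2 = -((-17 - 7) - (-18 + 252))/2 = -(-24 - 1*234)/2 = -(-24 - 234)/2 = -½*(-258) = 129)
Q(-379, 56) + 47651 = 129 + 47651 = 47780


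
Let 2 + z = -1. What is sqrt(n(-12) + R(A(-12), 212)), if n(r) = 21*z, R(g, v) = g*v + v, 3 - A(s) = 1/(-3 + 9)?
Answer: sqrt(6747)/3 ≈ 27.380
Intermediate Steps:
z = -3 (z = -2 - 1 = -3)
A(s) = 17/6 (A(s) = 3 - 1/(-3 + 9) = 3 - 1/6 = 17/6)
R(g, v) = v + g*v
n(r) = -63 (n(r) = 21*(-3) = -63)
sqrt(n(-12) + R(A(-12), 212)) = sqrt(-63 + 212*(1 + 17/6)) = sqrt(-63 + 212*(23/6)) = sqrt(-63 + 2438/3) = sqrt(2249/3) = sqrt(6747)/3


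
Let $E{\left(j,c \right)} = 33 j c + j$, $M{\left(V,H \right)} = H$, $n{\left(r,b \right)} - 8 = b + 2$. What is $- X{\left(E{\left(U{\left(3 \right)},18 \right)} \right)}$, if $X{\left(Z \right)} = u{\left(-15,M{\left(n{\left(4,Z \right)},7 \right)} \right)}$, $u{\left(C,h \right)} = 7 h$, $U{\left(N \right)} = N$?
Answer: $-49$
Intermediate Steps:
$n{\left(r,b \right)} = 10 + b$ ($n{\left(r,b \right)} = 8 + \left(b + 2\right) = 8 + \left(2 + b\right) = 10 + b$)
$E{\left(j,c \right)} = j + 33 c j$ ($E{\left(j,c \right)} = 33 c j + j = j + 33 c j$)
$X{\left(Z \right)} = 49$ ($X{\left(Z \right)} = 7 \cdot 7 = 49$)
$- X{\left(E{\left(U{\left(3 \right)},18 \right)} \right)} = \left(-1\right) 49 = -49$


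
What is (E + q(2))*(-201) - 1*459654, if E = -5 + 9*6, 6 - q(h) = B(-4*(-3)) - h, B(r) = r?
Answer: -468699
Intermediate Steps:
q(h) = -6 + h (q(h) = 6 - (-4*(-3) - h) = 6 - (12 - h) = 6 + (-12 + h) = -6 + h)
E = 49 (E = -5 + 54 = 49)
(E + q(2))*(-201) - 1*459654 = (49 + (-6 + 2))*(-201) - 1*459654 = (49 - 4)*(-201) - 459654 = 45*(-201) - 459654 = -9045 - 459654 = -468699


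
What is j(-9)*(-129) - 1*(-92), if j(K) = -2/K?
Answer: 190/3 ≈ 63.333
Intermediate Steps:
j(-9)*(-129) - 1*(-92) = -2/(-9)*(-129) - 1*(-92) = -2*(-⅑)*(-129) + 92 = (2/9)*(-129) + 92 = -86/3 + 92 = 190/3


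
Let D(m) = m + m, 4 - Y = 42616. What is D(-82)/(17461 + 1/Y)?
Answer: -6988368/744048131 ≈ -0.0093924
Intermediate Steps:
Y = -42612 (Y = 4 - 1*42616 = 4 - 42616 = -42612)
D(m) = 2*m
D(-82)/(17461 + 1/Y) = (2*(-82))/(17461 + 1/(-42612)) = -164/(17461 - 1/42612) = -164/744048131/42612 = -164*42612/744048131 = -6988368/744048131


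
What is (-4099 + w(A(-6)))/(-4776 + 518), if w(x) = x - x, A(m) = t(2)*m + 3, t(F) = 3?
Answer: 4099/4258 ≈ 0.96266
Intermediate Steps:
A(m) = 3 + 3*m (A(m) = 3*m + 3 = 3 + 3*m)
w(x) = 0
(-4099 + w(A(-6)))/(-4776 + 518) = (-4099 + 0)/(-4776 + 518) = -4099/(-4258) = -4099*(-1/4258) = 4099/4258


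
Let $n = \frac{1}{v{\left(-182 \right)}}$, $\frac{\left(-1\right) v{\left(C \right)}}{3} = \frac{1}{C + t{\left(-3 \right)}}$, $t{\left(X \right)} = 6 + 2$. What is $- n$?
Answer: $-58$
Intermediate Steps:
$t{\left(X \right)} = 8$
$v{\left(C \right)} = - \frac{3}{8 + C}$ ($v{\left(C \right)} = - \frac{3}{C + 8} = - \frac{3}{8 + C}$)
$n = 58$ ($n = \frac{1}{\left(-3\right) \frac{1}{8 - 182}} = \frac{1}{\left(-3\right) \frac{1}{-174}} = \frac{1}{\left(-3\right) \left(- \frac{1}{174}\right)} = \frac{1}{\frac{1}{58}} = 58$)
$- n = \left(-1\right) 58 = -58$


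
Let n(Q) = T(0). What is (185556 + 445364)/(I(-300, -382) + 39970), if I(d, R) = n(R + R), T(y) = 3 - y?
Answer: 630920/39973 ≈ 15.784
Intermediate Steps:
n(Q) = 3 (n(Q) = 3 - 1*0 = 3 + 0 = 3)
I(d, R) = 3
(185556 + 445364)/(I(-300, -382) + 39970) = (185556 + 445364)/(3 + 39970) = 630920/39973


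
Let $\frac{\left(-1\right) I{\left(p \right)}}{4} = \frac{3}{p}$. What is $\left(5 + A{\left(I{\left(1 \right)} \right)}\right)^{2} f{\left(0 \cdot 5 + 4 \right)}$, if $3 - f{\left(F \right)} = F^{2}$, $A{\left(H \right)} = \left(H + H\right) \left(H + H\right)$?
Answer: $-4388293$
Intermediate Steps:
$I{\left(p \right)} = - \frac{12}{p}$ ($I{\left(p \right)} = - 4 \frac{3}{p} = - \frac{12}{p}$)
$A{\left(H \right)} = 4 H^{2}$ ($A{\left(H \right)} = 2 H 2 H = 4 H^{2}$)
$f{\left(F \right)} = 3 - F^{2}$
$\left(5 + A{\left(I{\left(1 \right)} \right)}\right)^{2} f{\left(0 \cdot 5 + 4 \right)} = \left(5 + 4 \left(- \frac{12}{1}\right)^{2}\right)^{2} \left(3 - \left(0 \cdot 5 + 4\right)^{2}\right) = \left(5 + 4 \left(\left(-12\right) 1\right)^{2}\right)^{2} \left(3 - \left(0 + 4\right)^{2}\right) = \left(5 + 4 \left(-12\right)^{2}\right)^{2} \left(3 - 4^{2}\right) = \left(5 + 4 \cdot 144\right)^{2} \left(3 - 16\right) = \left(5 + 576\right)^{2} \left(3 - 16\right) = 581^{2} \left(-13\right) = 337561 \left(-13\right) = -4388293$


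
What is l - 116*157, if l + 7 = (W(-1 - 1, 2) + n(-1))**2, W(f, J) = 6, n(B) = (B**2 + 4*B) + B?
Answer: -18215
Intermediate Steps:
n(B) = B**2 + 5*B
l = -3 (l = -7 + (6 - (5 - 1))**2 = -7 + (6 - 1*4)**2 = -7 + (6 - 4)**2 = -7 + 2**2 = -7 + 4 = -3)
l - 116*157 = -3 - 116*157 = -3 - 18212 = -18215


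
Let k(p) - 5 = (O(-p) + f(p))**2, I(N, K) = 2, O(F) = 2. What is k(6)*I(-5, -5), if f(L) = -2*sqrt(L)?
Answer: 66 - 16*sqrt(6) ≈ 26.808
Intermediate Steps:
k(p) = 5 + (2 - 2*sqrt(p))**2
k(6)*I(-5, -5) = (5 + 4*(-1 + sqrt(6))**2)*2 = 10 + 8*(-1 + sqrt(6))**2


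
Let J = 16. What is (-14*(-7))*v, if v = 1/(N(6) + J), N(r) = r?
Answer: 49/11 ≈ 4.4545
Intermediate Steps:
v = 1/22 (v = 1/(6 + 16) = 1/22 ≈ 0.045455)
(-14*(-7))*v = -14*(-7)*(1/22) = 98*(1/22) = 49/11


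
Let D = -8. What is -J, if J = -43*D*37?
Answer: -12728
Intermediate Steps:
J = 12728 (J = -43*(-8)*37 = 344*37 = 12728)
-J = -1*12728 = -12728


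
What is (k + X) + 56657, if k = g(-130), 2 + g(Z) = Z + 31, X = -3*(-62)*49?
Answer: 65670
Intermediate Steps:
X = 9114 (X = 186*49 = 9114)
g(Z) = 29 + Z (g(Z) = -2 + (Z + 31) = -2 + (31 + Z) = 29 + Z)
k = -101 (k = 29 - 130 = -101)
(k + X) + 56657 = (-101 + 9114) + 56657 = 9013 + 56657 = 65670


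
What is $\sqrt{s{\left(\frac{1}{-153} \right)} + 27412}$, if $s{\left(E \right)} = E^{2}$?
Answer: $\frac{\sqrt{641687509}}{153} \approx 165.57$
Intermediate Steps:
$\sqrt{s{\left(\frac{1}{-153} \right)} + 27412} = \sqrt{\left(\frac{1}{-153}\right)^{2} + 27412} = \sqrt{\left(- \frac{1}{153}\right)^{2} + 27412} = \sqrt{\frac{1}{23409} + 27412} = \sqrt{\frac{641687509}{23409}} = \frac{\sqrt{641687509}}{153}$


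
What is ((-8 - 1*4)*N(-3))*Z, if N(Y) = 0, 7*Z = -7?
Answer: 0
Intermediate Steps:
Z = -1 (Z = (⅐)*(-7) = -1)
((-8 - 1*4)*N(-3))*Z = ((-8 - 1*4)*0)*(-1) = ((-8 - 4)*0)*(-1) = -12*0*(-1) = 0*(-1) = 0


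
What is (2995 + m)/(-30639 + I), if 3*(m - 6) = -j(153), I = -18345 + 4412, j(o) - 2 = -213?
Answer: -4607/66858 ≈ -0.068907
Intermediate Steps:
j(o) = -211 (j(o) = 2 - 213 = -211)
I = -13933
m = 229/3 (m = 6 + (-1*(-211))/3 = 6 + (⅓)*211 = 6 + 211/3 = 229/3 ≈ 76.333)
(2995 + m)/(-30639 + I) = (2995 + 229/3)/(-30639 - 13933) = (9214/3)/(-44572) = (9214/3)*(-1/44572) = -4607/66858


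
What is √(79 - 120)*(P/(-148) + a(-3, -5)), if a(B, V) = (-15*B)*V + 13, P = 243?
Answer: -31619*I*√41/148 ≈ -1368.0*I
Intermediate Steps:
a(B, V) = 13 - 15*B*V (a(B, V) = -15*B*V + 13 = 13 - 15*B*V)
√(79 - 120)*(P/(-148) + a(-3, -5)) = √(79 - 120)*(243/(-148) + (13 - 15*(-3)*(-5))) = √(-41)*(243*(-1/148) + (13 - 225)) = (I*√41)*(-243/148 - 212) = (I*√41)*(-31619/148) = -31619*I*√41/148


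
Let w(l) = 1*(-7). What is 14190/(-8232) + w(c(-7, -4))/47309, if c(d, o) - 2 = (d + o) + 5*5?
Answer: -111895389/64907948 ≈ -1.7239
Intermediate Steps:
c(d, o) = 27 + d + o (c(d, o) = 2 + ((d + o) + 5*5) = 2 + ((d + o) + 25) = 2 + (25 + d + o) = 27 + d + o)
w(l) = -7
14190/(-8232) + w(c(-7, -4))/47309 = 14190/(-8232) - 7/47309 = 14190*(-1/8232) - 7*1/47309 = -2365/1372 - 7/47309 = -111895389/64907948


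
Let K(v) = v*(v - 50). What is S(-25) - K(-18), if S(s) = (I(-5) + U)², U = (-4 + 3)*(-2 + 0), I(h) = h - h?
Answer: -1220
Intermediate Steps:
I(h) = 0
U = 2 (U = -1*(-2) = 2)
S(s) = 4 (S(s) = (0 + 2)² = 2² = 4)
K(v) = v*(-50 + v)
S(-25) - K(-18) = 4 - (-18)*(-50 - 18) = 4 - (-18)*(-68) = 4 - 1*1224 = 4 - 1224 = -1220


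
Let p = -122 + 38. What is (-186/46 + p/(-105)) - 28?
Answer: -3593/115 ≈ -31.243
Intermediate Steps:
p = -84
(-186/46 + p/(-105)) - 28 = (-186/46 - 84/(-105)) - 28 = (-186*1/46 - 84*(-1/105)) - 28 = (-93/23 + 4/5) - 28 = -373/115 - 28 = -3593/115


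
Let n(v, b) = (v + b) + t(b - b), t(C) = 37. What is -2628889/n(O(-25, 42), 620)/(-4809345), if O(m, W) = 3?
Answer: 2628889/3174167700 ≈ 0.00082821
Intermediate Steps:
n(v, b) = 37 + b + v (n(v, b) = (v + b) + 37 = (b + v) + 37 = 37 + b + v)
-2628889/n(O(-25, 42), 620)/(-4809345) = -2628889/(37 + 620 + 3)/(-4809345) = -2628889/660*(-1/4809345) = 2628889/3174167700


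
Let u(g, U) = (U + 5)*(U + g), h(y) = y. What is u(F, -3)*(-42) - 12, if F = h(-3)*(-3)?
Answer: -516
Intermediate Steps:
F = 9 (F = -3*(-3) = 9)
u(g, U) = (5 + U)*(U + g)
u(F, -3)*(-42) - 12 = ((-3)² + 5*(-3) + 5*9 - 3*9)*(-42) - 12 = (9 - 15 + 45 - 27)*(-42) - 12 = 12*(-42) - 12 = -504 - 12 = -516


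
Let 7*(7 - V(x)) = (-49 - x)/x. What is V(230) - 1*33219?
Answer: -53471041/1610 ≈ -33212.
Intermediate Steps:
V(x) = 7 - (-49 - x)/(7*x)
V(230) - 1*33219 = (50/7 + 7/230) - 1*33219 = (50/7 + 7*(1/230)) - 33219 = (50/7 + 7/230) - 33219 = 11549/1610 - 33219 = -53471041/1610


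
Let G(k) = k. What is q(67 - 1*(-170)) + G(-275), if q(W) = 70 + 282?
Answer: 77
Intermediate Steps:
q(W) = 352
q(67 - 1*(-170)) + G(-275) = 352 - 275 = 77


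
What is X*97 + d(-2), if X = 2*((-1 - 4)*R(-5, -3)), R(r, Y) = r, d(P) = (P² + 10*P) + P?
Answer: 4832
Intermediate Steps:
d(P) = P² + 11*P
X = 50 (X = 2*((-1 - 4)*(-5)) = 2*(-5*(-5)) = 2*25 = 50)
X*97 + d(-2) = 50*97 - 2*(11 - 2) = 4850 - 2*9 = 4850 - 18 = 4832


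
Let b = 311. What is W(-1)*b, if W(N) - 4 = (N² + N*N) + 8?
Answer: 4354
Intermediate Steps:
W(N) = 12 + 2*N² (W(N) = 4 + ((N² + N*N) + 8) = 4 + ((N² + N²) + 8) = 4 + (2*N² + 8) = 4 + (8 + 2*N²) = 12 + 2*N²)
W(-1)*b = (12 + 2*(-1)²)*311 = (12 + 2*1)*311 = (12 + 2)*311 = 14*311 = 4354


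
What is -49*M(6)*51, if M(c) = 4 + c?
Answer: -24990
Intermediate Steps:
-49*M(6)*51 = -49*(4 + 6)*51 = -49*10*51 = -490*51 = -24990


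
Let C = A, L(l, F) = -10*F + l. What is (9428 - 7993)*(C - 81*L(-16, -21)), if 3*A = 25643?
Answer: -30851065/3 ≈ -1.0284e+7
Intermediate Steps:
L(l, F) = l - 10*F
A = 25643/3 (A = (1/3)*25643 = 25643/3 ≈ 8547.7)
C = 25643/3 ≈ 8547.7
(9428 - 7993)*(C - 81*L(-16, -21)) = (9428 - 7993)*(25643/3 - 81*(-16 - 10*(-21))) = 1435*(25643/3 - 81*(-16 + 210)) = 1435*(25643/3 - 81*194) = 1435*(25643/3 - 15714) = 1435*(-21499/3) = -30851065/3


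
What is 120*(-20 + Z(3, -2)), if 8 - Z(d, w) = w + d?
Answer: -1560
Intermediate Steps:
Z(d, w) = 8 - d - w (Z(d, w) = 8 - (w + d) = 8 - (d + w) = 8 + (-d - w) = 8 - d - w)
120*(-20 + Z(3, -2)) = 120*(-20 + (8 - 1*3 - 1*(-2))) = 120*(-20 + (8 - 3 + 2)) = 120*(-20 + 7) = 120*(-13) = -1560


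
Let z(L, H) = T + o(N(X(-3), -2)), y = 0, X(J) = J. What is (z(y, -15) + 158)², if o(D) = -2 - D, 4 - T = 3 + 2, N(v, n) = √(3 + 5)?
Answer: 24033 - 620*√2 ≈ 23156.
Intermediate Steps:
N(v, n) = 2*√2 (N(v, n) = √8 = 2*√2)
T = -1 (T = 4 - (3 + 2) = 4 - 1*5 = 4 - 5 = -1)
z(L, H) = -3 - 2*√2 (z(L, H) = -1 + (-2 - 2*√2) = -3 - 2*√2)
(z(y, -15) + 158)² = ((-3 - 2*√2) + 158)² = (155 - 2*√2)²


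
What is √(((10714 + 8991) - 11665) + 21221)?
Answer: √29261 ≈ 171.06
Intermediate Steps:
√(((10714 + 8991) - 11665) + 21221) = √((19705 - 11665) + 21221) = √(8040 + 21221) = √29261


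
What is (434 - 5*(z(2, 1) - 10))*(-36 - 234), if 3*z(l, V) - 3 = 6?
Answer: -126630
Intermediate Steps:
z(l, V) = 3 (z(l, V) = 1 + (1/3)*6 = 1 + 2 = 3)
(434 - 5*(z(2, 1) - 10))*(-36 - 234) = (434 - 5*(3 - 10))*(-36 - 234) = (434 - 5*(-7))*(-270) = (434 + 35)*(-270) = 469*(-270) = -126630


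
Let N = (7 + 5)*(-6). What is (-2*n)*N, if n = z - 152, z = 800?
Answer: 93312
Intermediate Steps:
N = -72 (N = 12*(-6) = -72)
n = 648 (n = 800 - 152 = 648)
(-2*n)*N = -2*648*(-72) = -1296*(-72) = 93312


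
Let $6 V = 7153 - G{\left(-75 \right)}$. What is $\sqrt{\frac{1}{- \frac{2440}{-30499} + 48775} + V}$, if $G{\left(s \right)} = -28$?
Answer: $\frac{\sqrt{95346194786102007484410}}{8925546990} \approx 34.595$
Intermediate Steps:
$V = \frac{7181}{6}$ ($V = \frac{7153 - -28}{6} = \frac{7153 + 28}{6} = \frac{1}{6} \cdot 7181 = \frac{7181}{6} \approx 1196.8$)
$\sqrt{\frac{1}{- \frac{2440}{-30499} + 48775} + V} = \sqrt{\frac{1}{- \frac{2440}{-30499} + 48775} + \frac{7181}{6}} = \sqrt{\frac{1}{\left(-2440\right) \left(- \frac{1}{30499}\right) + 48775} + \frac{7181}{6}} = \sqrt{\frac{1}{\frac{2440}{30499} + 48775} + \frac{7181}{6}} = \sqrt{\frac{1}{\frac{1487591165}{30499}} + \frac{7181}{6}} = \sqrt{\frac{30499}{1487591165} + \frac{7181}{6}} = \sqrt{\frac{10682392338859}{8925546990}} = \frac{\sqrt{95346194786102007484410}}{8925546990}$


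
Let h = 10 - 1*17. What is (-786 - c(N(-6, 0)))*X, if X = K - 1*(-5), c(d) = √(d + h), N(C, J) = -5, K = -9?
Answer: 3144 + 8*I*√3 ≈ 3144.0 + 13.856*I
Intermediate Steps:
h = -7 (h = 10 - 17 = -7)
c(d) = √(-7 + d) (c(d) = √(d - 7) = √(-7 + d))
X = -4 (X = -9 - 1*(-5) = -9 + 5 = -4)
(-786 - c(N(-6, 0)))*X = (-786 - √(-7 - 5))*(-4) = (-786 - √(-12))*(-4) = (-786 - 2*I*√3)*(-4) = 3144 + 8*I*√3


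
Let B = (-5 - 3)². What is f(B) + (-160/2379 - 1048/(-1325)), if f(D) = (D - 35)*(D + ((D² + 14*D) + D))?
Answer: 468037225192/3152175 ≈ 1.4848e+5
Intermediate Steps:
B = 64 (B = (-8)² = 64)
f(D) = (-35 + D)*(D² + 16*D) (f(D) = (-35 + D)*(D + (D² + 15*D)) = (-35 + D)*(D² + 16*D))
f(B) + (-160/2379 - 1048/(-1325)) = 64*(-560 + 64² - 19*64) + (-160/2379 - 1048/(-1325)) = 64*(-560 + 4096 - 1216) + (-160*1/2379 - 1048*(-1/1325)) = 64*2320 + (-160/2379 + 1048/1325) = 148480 + 2281192/3152175 = 468037225192/3152175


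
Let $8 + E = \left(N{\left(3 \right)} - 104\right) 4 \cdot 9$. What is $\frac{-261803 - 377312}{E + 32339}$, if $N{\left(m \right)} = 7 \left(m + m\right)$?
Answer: $- \frac{639115}{30099} \approx -21.234$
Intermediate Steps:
$N{\left(m \right)} = 14 m$ ($N{\left(m \right)} = 7 \cdot 2 m = 14 m$)
$E = -2240$ ($E = -8 + \left(14 \cdot 3 - 104\right) 4 \cdot 9 = -8 + \left(42 - 104\right) 36 = -8 - 2232 = -2240$)
$\frac{-261803 - 377312}{E + 32339} = \frac{-261803 - 377312}{-2240 + 32339} = - \frac{639115}{30099}$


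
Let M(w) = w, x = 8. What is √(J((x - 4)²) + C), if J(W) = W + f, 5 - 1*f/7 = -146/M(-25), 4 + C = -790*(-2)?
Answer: √39653/5 ≈ 39.826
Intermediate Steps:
C = 1576 (C = -4 - 790*(-2) = -4 + 1580 = 1576)
f = -147/25 (f = 35 - (-1022)/(-25) = 35 - (-1022)*(-1)/25 = 35 - 7*146/25 = 35 - 1022/25 = -147/25 ≈ -5.8800)
J(W) = -147/25 + W (J(W) = W - 147/25 = -147/25 + W)
√(J((x - 4)²) + C) = √((-147/25 + (8 - 4)²) + 1576) = √((-147/25 + 4²) + 1576) = √((-147/25 + 16) + 1576) = √(253/25 + 1576) = √(39653/25) = √39653/5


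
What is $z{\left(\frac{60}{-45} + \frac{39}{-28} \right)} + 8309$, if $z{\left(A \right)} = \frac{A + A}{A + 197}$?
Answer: $\frac{135594113}{16319} \approx 8309.0$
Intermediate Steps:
$z{\left(A \right)} = \frac{2 A}{197 + A}$
$z{\left(\frac{60}{-45} + \frac{39}{-28} \right)} + 8309 = \frac{2 \left(\frac{60}{-45} + \frac{39}{-28}\right)}{197 + \left(\frac{60}{-45} + \frac{39}{-28}\right)} + 8309 = \frac{2 \left(60 \left(- \frac{1}{45}\right) + 39 \left(- \frac{1}{28}\right)\right)}{197 + \left(60 \left(- \frac{1}{45}\right) + 39 \left(- \frac{1}{28}\right)\right)} + 8309 = \frac{2 \left(- \frac{4}{3} - \frac{39}{28}\right)}{197 - \frac{229}{84}} + 8309 = 2 \left(- \frac{229}{84}\right) \frac{1}{197 - \frac{229}{84}} + 8309 = 2 \left(- \frac{229}{84}\right) \frac{1}{\frac{16319}{84}} + 8309 = 2 \left(- \frac{229}{84}\right) \frac{84}{16319} + 8309 = - \frac{458}{16319} + 8309 = \frac{135594113}{16319}$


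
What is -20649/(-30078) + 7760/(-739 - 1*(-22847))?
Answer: 57492781/55413702 ≈ 1.0375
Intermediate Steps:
-20649/(-30078) + 7760/(-739 - 1*(-22847)) = -20649*(-1/30078) + 7760/(-739 + 22847) = 6883/10026 + 7760/22108 = 6883/10026 + 7760*(1/22108) = 6883/10026 + 1940/5527 = 57492781/55413702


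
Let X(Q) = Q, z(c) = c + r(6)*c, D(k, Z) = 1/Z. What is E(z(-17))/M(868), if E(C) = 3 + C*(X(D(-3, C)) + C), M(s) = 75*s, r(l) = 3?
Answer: 1157/16275 ≈ 0.071091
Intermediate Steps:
D(k, Z) = 1/Z
z(c) = 4*c (z(c) = c + 3*c = 4*c)
E(C) = 3 + C*(C + 1/C) (E(C) = 3 + C*(1/C + C) = 3 + C*(C + 1/C))
E(z(-17))/M(868) = (4 + (4*(-17))**2)/((75*868)) = (4 + (-68)**2)/65100 = (4 + 4624)*(1/65100) = 4628*(1/65100) = 1157/16275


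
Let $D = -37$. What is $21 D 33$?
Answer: $-25641$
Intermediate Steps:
$21 D 33 = 21 \left(-37\right) 33 = \left(-777\right) 33 = -25641$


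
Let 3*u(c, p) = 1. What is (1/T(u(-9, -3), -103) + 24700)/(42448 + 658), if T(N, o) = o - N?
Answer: 7656997/13362860 ≈ 0.57301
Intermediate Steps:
u(c, p) = ⅓ (u(c, p) = (⅓)*1 = ⅓)
(1/T(u(-9, -3), -103) + 24700)/(42448 + 658) = (1/(-103 - 1*⅓) + 24700)/(42448 + 658) = (1/(-103 - ⅓) + 24700)/43106 = (1/(-310/3) + 24700)*(1/43106) = (-3/310 + 24700)*(1/43106) = (7656997/310)*(1/43106) = 7656997/13362860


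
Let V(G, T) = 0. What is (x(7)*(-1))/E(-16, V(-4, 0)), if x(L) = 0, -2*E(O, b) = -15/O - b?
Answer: 0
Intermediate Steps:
E(O, b) = b/2 + 15/(2*O) (E(O, b) = -(-15/O - b)/2 = -(-b - 15/O)/2 = b/2 + 15/(2*O))
(x(7)*(-1))/E(-16, V(-4, 0)) = (0*(-1))/(((½)*(15 - 16*0)/(-16))) = 0/(((½)*(-1/16)*(15 + 0))) = 0/(((½)*(-1/16)*15)) = 0/(-15/32) = 0*(-32/15) = 0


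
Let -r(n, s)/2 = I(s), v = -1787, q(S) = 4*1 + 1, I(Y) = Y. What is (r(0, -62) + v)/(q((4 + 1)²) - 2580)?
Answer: 1663/2575 ≈ 0.64583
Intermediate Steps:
q(S) = 5 (q(S) = 4 + 1 = 5)
r(n, s) = -2*s
(r(0, -62) + v)/(q((4 + 1)²) - 2580) = (-2*(-62) - 1787)/(5 - 2580) = (124 - 1787)/(-2575) = -1663*(-1/2575) = 1663/2575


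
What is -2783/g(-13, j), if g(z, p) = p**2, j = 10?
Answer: -2783/100 ≈ -27.830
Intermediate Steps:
-2783/g(-13, j) = -2783/(10**2) = -2783/100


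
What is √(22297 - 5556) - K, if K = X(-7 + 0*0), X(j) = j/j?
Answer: -1 + √16741 ≈ 128.39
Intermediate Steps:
X(j) = 1
K = 1
√(22297 - 5556) - K = √(22297 - 5556) - 1*1 = √16741 - 1 = -1 + √16741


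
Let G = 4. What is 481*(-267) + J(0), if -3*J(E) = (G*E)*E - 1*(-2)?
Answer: -385283/3 ≈ -1.2843e+5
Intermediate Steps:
J(E) = -2/3 - 4*E**2/3 (J(E) = -((4*E)*E - 1*(-2))/3 = -(4*E**2 + 2)/3 = -(2 + 4*E**2)/3 = -2/3 - 4*E**2/3)
481*(-267) + J(0) = 481*(-267) + (-2/3 - 4/3*0**2) = -128427 + (-2/3 - 4/3*0) = -128427 + (-2/3 + 0) = -128427 - 2/3 = -385283/3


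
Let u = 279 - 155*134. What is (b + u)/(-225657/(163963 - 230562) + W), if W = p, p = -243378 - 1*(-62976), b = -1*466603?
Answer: 32439973306/12014367141 ≈ 2.7001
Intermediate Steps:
u = -20491 (u = 279 - 20770 = -20491)
b = -466603
p = -180402 (p = -243378 + 62976 = -180402)
W = -180402
(b + u)/(-225657/(163963 - 230562) + W) = (-466603 - 20491)/(-225657/(163963 - 230562) - 180402) = -487094/(-225657/(-66599) - 180402) = -487094/(-225657*(-1/66599) - 180402) = -487094/(225657/66599 - 180402) = -487094/(-12014367141/66599) = -487094*(-66599/12014367141) = 32439973306/12014367141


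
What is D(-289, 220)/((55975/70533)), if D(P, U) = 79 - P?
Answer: 25956144/55975 ≈ 463.71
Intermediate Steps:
D(-289, 220)/((55975/70533)) = (79 - 1*(-289))/((55975/70533)) = (79 + 289)/((55975*(1/70533))) = 368/(55975/70533) = 368*(70533/55975) = 25956144/55975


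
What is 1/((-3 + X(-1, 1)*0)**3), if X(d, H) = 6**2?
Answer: -1/27 ≈ -0.037037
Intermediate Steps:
X(d, H) = 36
1/((-3 + X(-1, 1)*0)**3) = 1/((-3 + 36*0)**3) = 1/((-3 + 0)**3) = 1/((-3)**3) = 1/(-27) = -1/27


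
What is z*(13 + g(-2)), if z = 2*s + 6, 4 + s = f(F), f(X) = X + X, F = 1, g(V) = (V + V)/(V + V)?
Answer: 28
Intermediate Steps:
g(V) = 1 (g(V) = (2*V)/((2*V)) = (2*V)*(1/(2*V)) = 1)
f(X) = 2*X
s = -2 (s = -4 + 2*1 = -4 + 2 = -2)
z = 2 (z = 2*(-2) + 6 = -4 + 6 = 2)
z*(13 + g(-2)) = 2*(13 + 1) = 2*14 = 28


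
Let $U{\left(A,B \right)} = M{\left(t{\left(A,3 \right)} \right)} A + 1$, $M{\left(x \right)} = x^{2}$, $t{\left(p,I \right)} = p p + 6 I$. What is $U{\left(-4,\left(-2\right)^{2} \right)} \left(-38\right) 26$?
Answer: $4567524$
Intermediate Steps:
$t{\left(p,I \right)} = p^{2} + 6 I$
$U{\left(A,B \right)} = 1 + A \left(18 + A^{2}\right)^{2}$ ($U{\left(A,B \right)} = \left(A^{2} + 6 \cdot 3\right)^{2} A + 1 = \left(A^{2} + 18\right)^{2} A + 1 = \left(18 + A^{2}\right)^{2} A + 1 = A \left(18 + A^{2}\right)^{2} + 1 = 1 + A \left(18 + A^{2}\right)^{2}$)
$U{\left(-4,\left(-2\right)^{2} \right)} \left(-38\right) 26 = \left(1 - 4 \left(18 + \left(-4\right)^{2}\right)^{2}\right) \left(-38\right) 26 = \left(1 - 4 \left(18 + 16\right)^{2}\right) \left(-38\right) 26 = \left(1 - 4 \cdot 34^{2}\right) \left(-38\right) 26 = \left(1 - 4624\right) \left(-38\right) 26 = \left(-4623\right) \left(-38\right) 26 = 175674 \cdot 26 = 4567524$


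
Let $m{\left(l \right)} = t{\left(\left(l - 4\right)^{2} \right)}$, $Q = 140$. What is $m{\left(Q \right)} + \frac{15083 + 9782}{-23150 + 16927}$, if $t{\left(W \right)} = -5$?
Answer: $- \frac{55980}{6223} \approx -8.9957$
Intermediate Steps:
$m{\left(l \right)} = -5$
$m{\left(Q \right)} + \frac{15083 + 9782}{-23150 + 16927} = -5 + \frac{15083 + 9782}{-23150 + 16927} = -5 + \frac{24865}{-6223} = -5 + 24865 \left(- \frac{1}{6223}\right) = -5 - \frac{24865}{6223} = - \frac{55980}{6223}$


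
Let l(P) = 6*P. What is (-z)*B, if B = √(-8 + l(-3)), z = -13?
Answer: 13*I*√26 ≈ 66.287*I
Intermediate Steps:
B = I*√26 (B = √(-8 + 6*(-3)) = √(-8 - 18) = √(-26) = I*√26 ≈ 5.099*I)
(-z)*B = (-1*(-13))*(I*√26) = 13*(I*√26) = 13*I*√26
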